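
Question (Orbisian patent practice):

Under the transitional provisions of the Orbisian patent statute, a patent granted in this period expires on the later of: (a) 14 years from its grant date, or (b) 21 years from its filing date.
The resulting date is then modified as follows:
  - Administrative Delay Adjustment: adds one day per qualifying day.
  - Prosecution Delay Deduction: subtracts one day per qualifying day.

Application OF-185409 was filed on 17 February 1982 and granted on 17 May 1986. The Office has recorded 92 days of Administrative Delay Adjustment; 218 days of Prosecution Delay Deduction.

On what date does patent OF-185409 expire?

2002-10-14

(a) grant + 14 years → 17 May 2000.
(b) filing + 21 years → 17 February 2003.
Later of the two: 17 February 2003.
Administrative Delay Adjustment: +92 days → 20 May 2003.
Prosecution Delay Deduction: −218 days → 14 October 2002.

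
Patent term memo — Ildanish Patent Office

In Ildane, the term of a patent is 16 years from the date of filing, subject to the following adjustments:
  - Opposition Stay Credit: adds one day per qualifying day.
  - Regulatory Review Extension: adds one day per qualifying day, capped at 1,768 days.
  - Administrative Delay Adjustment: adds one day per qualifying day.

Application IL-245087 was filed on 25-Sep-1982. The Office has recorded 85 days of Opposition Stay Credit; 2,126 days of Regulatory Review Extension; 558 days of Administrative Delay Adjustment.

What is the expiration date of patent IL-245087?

Base term: filing date + 16 years → 25 September 1998.
Opposition Stay Credit: +85 days → 19 December 1998.
Regulatory Review Extension: 2126 days claimed exceeds the 1768-day cap, so +1768 days → 22 October 2003.
Administrative Delay Adjustment: +558 days → 2 May 2005.

2005-05-02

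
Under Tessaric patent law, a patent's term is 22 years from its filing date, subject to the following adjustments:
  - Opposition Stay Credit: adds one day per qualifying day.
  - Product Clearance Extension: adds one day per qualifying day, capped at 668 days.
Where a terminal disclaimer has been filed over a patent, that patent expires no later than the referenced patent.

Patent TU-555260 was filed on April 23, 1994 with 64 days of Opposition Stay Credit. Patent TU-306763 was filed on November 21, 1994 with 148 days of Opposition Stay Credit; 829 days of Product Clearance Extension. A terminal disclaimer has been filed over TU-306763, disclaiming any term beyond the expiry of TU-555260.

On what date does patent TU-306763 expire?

June 26, 2016

Natural term of TU-306763:
  Base: filing + 22 years → 21 November 2016.
  Opposition Stay Credit: +148 days → 18 April 2017.
  Product Clearance Extension: 829 days claimed exceeds the 668-day cap, so +668 days → 15 February 2019.
Expiry of referenced patent TU-555260:
  Base: filing + 22 years → 23 April 2016.
  Opposition Stay Credit: +64 days → 26 June 2016.
Terminal disclaimer: TU-306763 expires on the earlier of 15 February 2019 and 26 June 2016.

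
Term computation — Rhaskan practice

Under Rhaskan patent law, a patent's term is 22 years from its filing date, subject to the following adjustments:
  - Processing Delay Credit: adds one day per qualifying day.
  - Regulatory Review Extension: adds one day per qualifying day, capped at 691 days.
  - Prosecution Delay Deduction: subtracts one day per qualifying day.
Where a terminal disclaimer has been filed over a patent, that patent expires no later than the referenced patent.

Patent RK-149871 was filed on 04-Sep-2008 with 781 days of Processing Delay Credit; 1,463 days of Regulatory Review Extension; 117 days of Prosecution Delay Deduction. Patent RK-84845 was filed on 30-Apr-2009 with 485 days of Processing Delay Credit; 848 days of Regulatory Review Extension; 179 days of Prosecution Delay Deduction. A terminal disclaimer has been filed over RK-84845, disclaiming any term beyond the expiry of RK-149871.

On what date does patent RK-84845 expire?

Natural term of RK-84845:
  Base: filing + 22 years → 30 April 2031.
  Processing Delay Credit: +485 days → 27 August 2032.
  Regulatory Review Extension: 848 days claimed exceeds the 691-day cap, so +691 days → 19 July 2034.
  Prosecution Delay Deduction: −179 days → 21 January 2034.
Expiry of referenced patent RK-149871:
  Base: filing + 22 years → 4 September 2030.
  Processing Delay Credit: +781 days → 24 October 2032.
  Regulatory Review Extension: 1463 days claimed exceeds the 691-day cap, so +691 days → 15 September 2034.
  Prosecution Delay Deduction: −117 days → 21 May 2034.
Terminal disclaimer: RK-84845 expires on the earlier of 21 January 2034 and 21 May 2034.

2034-01-21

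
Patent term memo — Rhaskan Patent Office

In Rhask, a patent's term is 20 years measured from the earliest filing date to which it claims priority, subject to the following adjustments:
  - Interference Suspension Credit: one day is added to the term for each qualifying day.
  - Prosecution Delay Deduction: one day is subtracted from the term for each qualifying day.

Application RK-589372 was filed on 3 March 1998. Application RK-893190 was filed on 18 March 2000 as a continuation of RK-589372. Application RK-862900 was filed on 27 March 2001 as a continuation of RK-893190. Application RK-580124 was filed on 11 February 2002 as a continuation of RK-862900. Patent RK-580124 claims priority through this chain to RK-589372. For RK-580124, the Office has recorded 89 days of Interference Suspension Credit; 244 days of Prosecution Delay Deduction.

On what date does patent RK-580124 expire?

September 29, 2017

Earliest priority filing: 3 March 1998.
Base term: 3 March 1998 + 20 years → 3 March 2018.
Interference Suspension Credit: +89 days → 31 May 2018.
Prosecution Delay Deduction: −244 days → 29 September 2017.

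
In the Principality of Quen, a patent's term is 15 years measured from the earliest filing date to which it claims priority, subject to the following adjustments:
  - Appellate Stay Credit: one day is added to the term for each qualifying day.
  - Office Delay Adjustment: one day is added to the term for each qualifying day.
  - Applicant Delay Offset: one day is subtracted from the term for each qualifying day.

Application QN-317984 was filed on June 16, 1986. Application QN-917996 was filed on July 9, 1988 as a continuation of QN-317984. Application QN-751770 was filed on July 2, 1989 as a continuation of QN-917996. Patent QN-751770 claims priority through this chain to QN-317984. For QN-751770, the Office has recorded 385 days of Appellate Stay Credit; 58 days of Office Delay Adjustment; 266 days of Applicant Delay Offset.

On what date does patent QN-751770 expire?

December 10, 2001

Earliest priority filing: 16 June 1986.
Base term: 16 June 1986 + 15 years → 16 June 2001.
Appellate Stay Credit: +385 days → 6 July 2002.
Office Delay Adjustment: +58 days → 2 September 2002.
Applicant Delay Offset: −266 days → 10 December 2001.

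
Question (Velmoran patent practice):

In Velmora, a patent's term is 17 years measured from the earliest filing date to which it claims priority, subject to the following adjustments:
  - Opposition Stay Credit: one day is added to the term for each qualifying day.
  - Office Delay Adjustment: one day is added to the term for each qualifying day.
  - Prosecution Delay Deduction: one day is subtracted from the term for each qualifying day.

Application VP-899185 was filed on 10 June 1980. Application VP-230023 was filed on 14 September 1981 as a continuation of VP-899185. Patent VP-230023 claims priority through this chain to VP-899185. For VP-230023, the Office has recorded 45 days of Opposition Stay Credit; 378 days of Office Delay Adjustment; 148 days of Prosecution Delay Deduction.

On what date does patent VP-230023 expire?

1998-03-12

Earliest priority filing: 10 June 1980.
Base term: 10 June 1980 + 17 years → 10 June 1997.
Opposition Stay Credit: +45 days → 25 July 1997.
Office Delay Adjustment: +378 days → 7 August 1998.
Prosecution Delay Deduction: −148 days → 12 March 1998.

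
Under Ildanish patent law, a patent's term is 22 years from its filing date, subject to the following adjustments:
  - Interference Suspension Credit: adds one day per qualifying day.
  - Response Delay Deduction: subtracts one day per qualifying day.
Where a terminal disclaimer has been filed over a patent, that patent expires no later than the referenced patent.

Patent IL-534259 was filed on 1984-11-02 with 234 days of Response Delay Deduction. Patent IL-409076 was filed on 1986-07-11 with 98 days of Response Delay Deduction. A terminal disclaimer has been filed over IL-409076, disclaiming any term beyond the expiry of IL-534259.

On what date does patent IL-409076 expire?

Natural term of IL-409076:
  Base: filing + 22 years → 11 July 2008.
  Response Delay Deduction: −98 days → 4 April 2008.
Expiry of referenced patent IL-534259:
  Base: filing + 22 years → 2 November 2006.
  Response Delay Deduction: −234 days → 13 March 2006.
Terminal disclaimer: IL-409076 expires on the earlier of 4 April 2008 and 13 March 2006.

2006-03-13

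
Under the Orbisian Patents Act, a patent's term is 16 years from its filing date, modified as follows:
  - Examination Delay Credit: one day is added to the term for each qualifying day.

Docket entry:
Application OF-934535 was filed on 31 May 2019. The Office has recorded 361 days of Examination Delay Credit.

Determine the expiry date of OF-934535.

Base term: filing date + 16 years → 31 May 2035.
Examination Delay Credit: +361 days → 26 May 2036.

2036-05-26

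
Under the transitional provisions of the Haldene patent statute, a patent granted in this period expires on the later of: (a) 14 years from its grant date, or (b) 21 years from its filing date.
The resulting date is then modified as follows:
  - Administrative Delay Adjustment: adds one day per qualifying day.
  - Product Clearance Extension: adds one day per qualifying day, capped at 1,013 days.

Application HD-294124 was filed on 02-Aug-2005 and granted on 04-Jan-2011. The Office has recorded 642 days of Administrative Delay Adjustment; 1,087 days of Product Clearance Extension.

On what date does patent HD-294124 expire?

(a) grant + 14 years → 4 January 2025.
(b) filing + 21 years → 2 August 2026.
Later of the two: 2 August 2026.
Administrative Delay Adjustment: +642 days → 5 May 2028.
Product Clearance Extension: 1087 days claimed exceeds the 1013-day cap, so +1013 days → 12 February 2031.

2031-02-12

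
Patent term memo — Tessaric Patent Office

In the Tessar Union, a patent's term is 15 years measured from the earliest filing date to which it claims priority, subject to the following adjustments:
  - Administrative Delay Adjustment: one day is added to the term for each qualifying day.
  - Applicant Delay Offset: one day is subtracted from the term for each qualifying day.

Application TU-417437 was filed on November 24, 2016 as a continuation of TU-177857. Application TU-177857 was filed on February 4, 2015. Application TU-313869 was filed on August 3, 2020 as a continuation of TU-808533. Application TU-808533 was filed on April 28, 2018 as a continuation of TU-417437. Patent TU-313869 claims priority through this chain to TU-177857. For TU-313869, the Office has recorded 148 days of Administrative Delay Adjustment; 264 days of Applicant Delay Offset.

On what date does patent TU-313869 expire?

Earliest priority filing: 4 February 2015.
Base term: 4 February 2015 + 15 years → 4 February 2030.
Administrative Delay Adjustment: +148 days → 2 July 2030.
Applicant Delay Offset: −264 days → 11 October 2029.

October 11, 2029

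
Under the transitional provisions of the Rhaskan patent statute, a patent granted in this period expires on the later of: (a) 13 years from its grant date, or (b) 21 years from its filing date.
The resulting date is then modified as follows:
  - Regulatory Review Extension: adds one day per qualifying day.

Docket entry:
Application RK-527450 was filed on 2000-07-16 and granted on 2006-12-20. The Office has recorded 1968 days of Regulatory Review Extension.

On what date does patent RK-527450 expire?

2026-12-05

(a) grant + 13 years → 20 December 2019.
(b) filing + 21 years → 16 July 2021.
Later of the two: 16 July 2021.
Regulatory Review Extension: +1968 days → 5 December 2026.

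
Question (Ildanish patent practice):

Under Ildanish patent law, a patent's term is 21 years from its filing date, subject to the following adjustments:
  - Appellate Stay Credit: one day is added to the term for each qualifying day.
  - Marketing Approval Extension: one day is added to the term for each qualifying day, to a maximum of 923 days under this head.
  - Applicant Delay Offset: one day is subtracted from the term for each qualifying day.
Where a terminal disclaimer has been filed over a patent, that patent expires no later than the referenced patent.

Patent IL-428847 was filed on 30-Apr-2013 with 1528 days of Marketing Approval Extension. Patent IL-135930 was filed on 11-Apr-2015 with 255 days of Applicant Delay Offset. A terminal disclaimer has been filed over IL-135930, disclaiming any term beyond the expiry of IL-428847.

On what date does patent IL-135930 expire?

2035-07-31

Natural term of IL-135930:
  Base: filing + 21 years → 11 April 2036.
  Applicant Delay Offset: −255 days → 31 July 2035.
Expiry of referenced patent IL-428847:
  Base: filing + 21 years → 30 April 2034.
  Marketing Approval Extension: 1528 days claimed exceeds the 923-day cap, so +923 days → 8 November 2036.
Terminal disclaimer: IL-135930 expires on the earlier of 31 July 2035 and 8 November 2036.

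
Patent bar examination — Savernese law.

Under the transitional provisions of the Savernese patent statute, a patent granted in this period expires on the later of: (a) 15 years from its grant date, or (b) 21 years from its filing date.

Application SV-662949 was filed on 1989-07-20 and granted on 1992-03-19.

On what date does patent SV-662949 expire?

2010-07-20

(a) grant + 15 years → 19 March 2007.
(b) filing + 21 years → 20 July 2010.
Later of the two: 20 July 2010.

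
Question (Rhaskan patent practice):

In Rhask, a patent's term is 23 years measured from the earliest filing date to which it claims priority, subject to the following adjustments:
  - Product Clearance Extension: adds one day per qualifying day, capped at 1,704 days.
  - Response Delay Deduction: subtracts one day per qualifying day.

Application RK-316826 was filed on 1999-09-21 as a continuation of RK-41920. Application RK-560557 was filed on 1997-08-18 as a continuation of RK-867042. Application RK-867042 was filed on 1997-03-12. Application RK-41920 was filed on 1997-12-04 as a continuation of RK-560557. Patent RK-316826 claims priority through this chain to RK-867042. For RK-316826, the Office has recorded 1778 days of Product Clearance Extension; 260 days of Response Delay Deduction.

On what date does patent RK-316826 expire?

Earliest priority filing: 12 March 1997.
Base term: 12 March 1997 + 23 years → 12 March 2020.
Product Clearance Extension: 1778 days claimed exceeds the 1704-day cap, so +1704 days → 10 November 2024.
Response Delay Deduction: −260 days → 24 February 2024.

February 24, 2024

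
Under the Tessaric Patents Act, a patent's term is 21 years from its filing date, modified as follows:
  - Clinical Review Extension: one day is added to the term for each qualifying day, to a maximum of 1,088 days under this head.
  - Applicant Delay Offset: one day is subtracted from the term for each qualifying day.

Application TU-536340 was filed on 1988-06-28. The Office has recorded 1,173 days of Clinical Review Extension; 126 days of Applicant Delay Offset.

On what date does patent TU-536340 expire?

2012-02-15

Base term: filing date + 21 years → 28 June 2009.
Clinical Review Extension: 1173 days claimed exceeds the 1088-day cap, so +1088 days → 20 June 2012.
Applicant Delay Offset: −126 days → 15 February 2012.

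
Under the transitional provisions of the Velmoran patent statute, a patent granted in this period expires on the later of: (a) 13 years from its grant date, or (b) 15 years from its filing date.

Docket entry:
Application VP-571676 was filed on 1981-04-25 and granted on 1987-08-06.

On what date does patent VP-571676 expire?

August 6, 2000

(a) grant + 13 years → 6 August 2000.
(b) filing + 15 years → 25 April 1996.
Later of the two: 6 August 2000.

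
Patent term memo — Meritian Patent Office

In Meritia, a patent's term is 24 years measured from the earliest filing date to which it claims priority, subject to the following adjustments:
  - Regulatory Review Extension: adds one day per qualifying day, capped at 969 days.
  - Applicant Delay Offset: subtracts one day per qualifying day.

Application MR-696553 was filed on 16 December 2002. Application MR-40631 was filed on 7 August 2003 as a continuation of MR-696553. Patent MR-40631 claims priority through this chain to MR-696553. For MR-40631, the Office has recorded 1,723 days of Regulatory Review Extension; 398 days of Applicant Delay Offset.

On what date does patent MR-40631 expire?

Earliest priority filing: 16 December 2002.
Base term: 16 December 2002 + 24 years → 16 December 2026.
Regulatory Review Extension: 1723 days claimed exceeds the 969-day cap, so +969 days → 11 August 2029.
Applicant Delay Offset: −398 days → 9 July 2028.

2028-07-09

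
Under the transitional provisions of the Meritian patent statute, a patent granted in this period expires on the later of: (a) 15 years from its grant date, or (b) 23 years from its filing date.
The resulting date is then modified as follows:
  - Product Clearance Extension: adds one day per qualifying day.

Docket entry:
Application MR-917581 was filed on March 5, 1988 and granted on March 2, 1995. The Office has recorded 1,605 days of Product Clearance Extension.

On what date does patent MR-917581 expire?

2015-07-27

(a) grant + 15 years → 2 March 2010.
(b) filing + 23 years → 5 March 2011.
Later of the two: 5 March 2011.
Product Clearance Extension: +1605 days → 27 July 2015.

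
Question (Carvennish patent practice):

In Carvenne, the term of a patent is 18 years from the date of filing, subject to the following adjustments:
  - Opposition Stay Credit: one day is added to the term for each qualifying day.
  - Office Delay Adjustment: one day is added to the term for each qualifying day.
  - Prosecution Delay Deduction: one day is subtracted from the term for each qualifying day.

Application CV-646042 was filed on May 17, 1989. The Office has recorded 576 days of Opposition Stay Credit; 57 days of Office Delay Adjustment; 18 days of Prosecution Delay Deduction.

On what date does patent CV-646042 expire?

2009-01-21

Base term: filing date + 18 years → 17 May 2007.
Opposition Stay Credit: +576 days → 13 December 2008.
Office Delay Adjustment: +57 days → 8 February 2009.
Prosecution Delay Deduction: −18 days → 21 January 2009.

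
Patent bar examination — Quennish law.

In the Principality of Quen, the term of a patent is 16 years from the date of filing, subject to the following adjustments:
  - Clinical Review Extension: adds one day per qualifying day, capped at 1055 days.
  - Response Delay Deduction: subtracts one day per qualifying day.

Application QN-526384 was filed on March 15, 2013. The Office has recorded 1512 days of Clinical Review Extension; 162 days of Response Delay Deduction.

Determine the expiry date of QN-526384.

Base term: filing date + 16 years → 15 March 2029.
Clinical Review Extension: 1512 days claimed exceeds the 1055-day cap, so +1055 days → 3 February 2032.
Response Delay Deduction: −162 days → 25 August 2031.

August 25, 2031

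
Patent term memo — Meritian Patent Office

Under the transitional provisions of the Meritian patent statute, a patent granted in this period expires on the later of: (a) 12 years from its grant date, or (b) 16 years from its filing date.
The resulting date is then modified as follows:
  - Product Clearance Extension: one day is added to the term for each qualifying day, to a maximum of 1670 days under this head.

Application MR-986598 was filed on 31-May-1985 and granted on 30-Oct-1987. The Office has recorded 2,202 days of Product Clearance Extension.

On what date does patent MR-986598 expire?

(a) grant + 12 years → 30 October 1999.
(b) filing + 16 years → 31 May 2001.
Later of the two: 31 May 2001.
Product Clearance Extension: 2202 days claimed exceeds the 1670-day cap, so +1670 days → 26 December 2005.

2005-12-26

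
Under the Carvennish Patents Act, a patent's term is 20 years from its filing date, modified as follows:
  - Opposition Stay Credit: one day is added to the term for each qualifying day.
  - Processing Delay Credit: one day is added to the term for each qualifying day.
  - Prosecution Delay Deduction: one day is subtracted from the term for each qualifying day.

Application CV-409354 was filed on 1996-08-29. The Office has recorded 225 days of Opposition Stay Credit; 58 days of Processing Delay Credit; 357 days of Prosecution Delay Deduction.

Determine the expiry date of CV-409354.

Base term: filing date + 20 years → 29 August 2016.
Opposition Stay Credit: +225 days → 11 April 2017.
Processing Delay Credit: +58 days → 8 June 2017.
Prosecution Delay Deduction: −357 days → 16 June 2016.

2016-06-16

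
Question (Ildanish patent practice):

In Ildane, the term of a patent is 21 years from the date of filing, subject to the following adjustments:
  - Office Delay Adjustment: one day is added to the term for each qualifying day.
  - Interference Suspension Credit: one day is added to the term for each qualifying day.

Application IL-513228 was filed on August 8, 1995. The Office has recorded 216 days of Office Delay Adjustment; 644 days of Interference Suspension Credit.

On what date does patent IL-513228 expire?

Base term: filing date + 21 years → 8 August 2016.
Office Delay Adjustment: +216 days → 12 March 2017.
Interference Suspension Credit: +644 days → 16 December 2018.

2018-12-16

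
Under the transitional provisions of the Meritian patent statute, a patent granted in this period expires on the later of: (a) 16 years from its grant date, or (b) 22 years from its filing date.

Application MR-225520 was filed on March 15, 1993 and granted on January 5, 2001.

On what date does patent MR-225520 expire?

(a) grant + 16 years → 5 January 2017.
(b) filing + 22 years → 15 March 2015.
Later of the two: 5 January 2017.

January 5, 2017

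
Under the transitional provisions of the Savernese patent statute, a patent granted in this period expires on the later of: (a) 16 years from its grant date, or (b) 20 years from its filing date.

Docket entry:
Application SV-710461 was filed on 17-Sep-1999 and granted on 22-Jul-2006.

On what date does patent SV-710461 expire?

(a) grant + 16 years → 22 July 2022.
(b) filing + 20 years → 17 September 2019.
Later of the two: 22 July 2022.

July 22, 2022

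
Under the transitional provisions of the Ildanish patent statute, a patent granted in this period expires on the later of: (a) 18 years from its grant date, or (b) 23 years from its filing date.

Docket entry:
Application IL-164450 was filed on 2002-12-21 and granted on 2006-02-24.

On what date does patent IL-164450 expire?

(a) grant + 18 years → 24 February 2024.
(b) filing + 23 years → 21 December 2025.
Later of the two: 21 December 2025.

2025-12-21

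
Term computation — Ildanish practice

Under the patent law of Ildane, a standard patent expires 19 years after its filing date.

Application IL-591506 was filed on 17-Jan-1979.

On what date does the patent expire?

Filing date + 19 years → 17 January 1998.

January 17, 1998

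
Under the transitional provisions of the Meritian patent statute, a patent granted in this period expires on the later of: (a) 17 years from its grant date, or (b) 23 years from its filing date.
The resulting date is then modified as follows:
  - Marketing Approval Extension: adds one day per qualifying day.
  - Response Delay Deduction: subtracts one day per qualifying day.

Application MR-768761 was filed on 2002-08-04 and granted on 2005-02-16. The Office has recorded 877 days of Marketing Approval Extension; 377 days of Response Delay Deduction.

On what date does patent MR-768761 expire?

December 17, 2026

(a) grant + 17 years → 16 February 2022.
(b) filing + 23 years → 4 August 2025.
Later of the two: 4 August 2025.
Marketing Approval Extension: +877 days → 29 December 2027.
Response Delay Deduction: −377 days → 17 December 2026.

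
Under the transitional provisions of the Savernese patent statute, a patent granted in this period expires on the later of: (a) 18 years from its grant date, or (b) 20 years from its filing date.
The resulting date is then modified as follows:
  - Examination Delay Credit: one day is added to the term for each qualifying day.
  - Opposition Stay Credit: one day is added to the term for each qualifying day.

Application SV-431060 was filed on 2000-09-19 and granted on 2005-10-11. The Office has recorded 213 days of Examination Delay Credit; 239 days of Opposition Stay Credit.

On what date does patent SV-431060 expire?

2025-01-05

(a) grant + 18 years → 11 October 2023.
(b) filing + 20 years → 19 September 2020.
Later of the two: 11 October 2023.
Examination Delay Credit: +213 days → 11 May 2024.
Opposition Stay Credit: +239 days → 5 January 2025.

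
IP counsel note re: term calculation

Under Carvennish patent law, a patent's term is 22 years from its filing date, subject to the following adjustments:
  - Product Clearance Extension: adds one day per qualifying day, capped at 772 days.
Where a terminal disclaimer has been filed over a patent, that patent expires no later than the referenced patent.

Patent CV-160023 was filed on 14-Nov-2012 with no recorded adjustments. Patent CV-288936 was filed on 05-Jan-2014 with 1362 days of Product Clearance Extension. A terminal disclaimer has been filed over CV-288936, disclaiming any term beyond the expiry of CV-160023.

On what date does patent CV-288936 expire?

2034-11-14

Natural term of CV-288936:
  Base: filing + 22 years → 5 January 2036.
  Product Clearance Extension: 1362 days claimed exceeds the 772-day cap, so +772 days → 15 February 2038.
Expiry of referenced patent CV-160023:
  Base: filing + 22 years → 14 November 2034.
Terminal disclaimer: CV-288936 expires on the earlier of 15 February 2038 and 14 November 2034.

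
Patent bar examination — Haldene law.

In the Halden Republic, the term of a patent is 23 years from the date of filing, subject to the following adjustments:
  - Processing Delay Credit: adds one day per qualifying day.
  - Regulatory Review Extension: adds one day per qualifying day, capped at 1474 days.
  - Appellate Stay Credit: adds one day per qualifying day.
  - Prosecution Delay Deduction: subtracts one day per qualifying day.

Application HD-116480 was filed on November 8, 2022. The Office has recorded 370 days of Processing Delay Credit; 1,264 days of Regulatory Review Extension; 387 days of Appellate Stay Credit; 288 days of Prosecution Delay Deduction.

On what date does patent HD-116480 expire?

2050-08-07

Base term: filing date + 23 years → 8 November 2045.
Processing Delay Credit: +370 days → 13 November 2046.
Regulatory Review Extension: 1264 days (within the 1474-day cap) → +1264 days → 30 April 2050.
Appellate Stay Credit: +387 days → 22 May 2051.
Prosecution Delay Deduction: −288 days → 7 August 2050.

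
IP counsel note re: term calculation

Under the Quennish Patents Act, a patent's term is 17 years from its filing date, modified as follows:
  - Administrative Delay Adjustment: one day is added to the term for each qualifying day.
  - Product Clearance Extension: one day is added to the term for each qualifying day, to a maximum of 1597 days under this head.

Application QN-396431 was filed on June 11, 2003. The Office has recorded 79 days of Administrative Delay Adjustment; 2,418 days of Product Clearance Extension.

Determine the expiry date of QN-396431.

Base term: filing date + 17 years → 11 June 2020.
Administrative Delay Adjustment: +79 days → 29 August 2020.
Product Clearance Extension: 2418 days claimed exceeds the 1597-day cap, so +1597 days → 12 January 2025.

January 12, 2025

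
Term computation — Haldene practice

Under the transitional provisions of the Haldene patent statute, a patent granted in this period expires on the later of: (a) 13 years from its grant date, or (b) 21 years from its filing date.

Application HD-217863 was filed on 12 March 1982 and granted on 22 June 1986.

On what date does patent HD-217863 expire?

(a) grant + 13 years → 22 June 1999.
(b) filing + 21 years → 12 March 2003.
Later of the two: 12 March 2003.

March 12, 2003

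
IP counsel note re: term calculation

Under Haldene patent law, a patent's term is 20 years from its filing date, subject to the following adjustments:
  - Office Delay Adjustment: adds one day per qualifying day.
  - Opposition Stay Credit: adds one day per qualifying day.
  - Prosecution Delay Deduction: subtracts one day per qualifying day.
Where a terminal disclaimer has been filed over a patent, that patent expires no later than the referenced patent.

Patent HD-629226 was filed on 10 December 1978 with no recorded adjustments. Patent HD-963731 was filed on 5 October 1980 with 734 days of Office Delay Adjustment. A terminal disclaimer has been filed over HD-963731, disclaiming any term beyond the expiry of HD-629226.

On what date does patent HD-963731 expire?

1998-12-10

Natural term of HD-963731:
  Base: filing + 20 years → 5 October 2000.
  Office Delay Adjustment: +734 days → 9 October 2002.
Expiry of referenced patent HD-629226:
  Base: filing + 20 years → 10 December 1998.
Terminal disclaimer: HD-963731 expires on the earlier of 9 October 2002 and 10 December 1998.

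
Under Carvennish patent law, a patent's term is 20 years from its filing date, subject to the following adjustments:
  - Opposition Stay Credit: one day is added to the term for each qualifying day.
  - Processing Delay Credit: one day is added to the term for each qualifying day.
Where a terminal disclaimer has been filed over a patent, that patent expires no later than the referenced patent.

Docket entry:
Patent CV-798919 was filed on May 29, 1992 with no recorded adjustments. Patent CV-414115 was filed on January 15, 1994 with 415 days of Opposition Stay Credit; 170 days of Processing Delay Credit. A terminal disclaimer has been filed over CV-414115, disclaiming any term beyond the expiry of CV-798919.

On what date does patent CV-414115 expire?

May 29, 2012

Natural term of CV-414115:
  Base: filing + 20 years → 15 January 2014.
  Opposition Stay Credit: +415 days → 6 March 2015.
  Processing Delay Credit: +170 days → 23 August 2015.
Expiry of referenced patent CV-798919:
  Base: filing + 20 years → 29 May 2012.
Terminal disclaimer: CV-414115 expires on the earlier of 23 August 2015 and 29 May 2012.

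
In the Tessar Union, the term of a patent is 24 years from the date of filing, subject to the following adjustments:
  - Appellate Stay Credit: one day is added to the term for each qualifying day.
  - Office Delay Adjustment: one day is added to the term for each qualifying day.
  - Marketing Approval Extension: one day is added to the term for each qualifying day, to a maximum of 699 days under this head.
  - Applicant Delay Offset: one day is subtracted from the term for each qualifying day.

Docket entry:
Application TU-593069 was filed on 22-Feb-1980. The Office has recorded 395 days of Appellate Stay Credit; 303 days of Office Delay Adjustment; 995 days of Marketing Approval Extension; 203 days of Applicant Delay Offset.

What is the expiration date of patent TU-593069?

Base term: filing date + 24 years → 22 February 2004.
Appellate Stay Credit: +395 days → 23 March 2005.
Office Delay Adjustment: +303 days → 20 January 2006.
Marketing Approval Extension: 995 days claimed exceeds the 699-day cap, so +699 days → 20 December 2007.
Applicant Delay Offset: −203 days → 31 May 2007.

May 31, 2007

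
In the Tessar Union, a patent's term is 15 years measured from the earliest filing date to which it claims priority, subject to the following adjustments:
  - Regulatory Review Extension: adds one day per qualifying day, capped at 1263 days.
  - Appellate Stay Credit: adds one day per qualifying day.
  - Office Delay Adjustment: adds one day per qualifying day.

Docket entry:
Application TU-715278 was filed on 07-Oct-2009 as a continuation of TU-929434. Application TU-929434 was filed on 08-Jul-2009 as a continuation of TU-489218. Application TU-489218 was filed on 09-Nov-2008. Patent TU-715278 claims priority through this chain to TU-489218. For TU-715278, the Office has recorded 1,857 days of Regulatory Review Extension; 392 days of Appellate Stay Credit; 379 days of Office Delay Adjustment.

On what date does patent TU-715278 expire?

2029-06-04

Earliest priority filing: 9 November 2008.
Base term: 9 November 2008 + 15 years → 9 November 2023.
Regulatory Review Extension: 1857 days claimed exceeds the 1263-day cap, so +1263 days → 25 April 2027.
Appellate Stay Credit: +392 days → 21 May 2028.
Office Delay Adjustment: +379 days → 4 June 2029.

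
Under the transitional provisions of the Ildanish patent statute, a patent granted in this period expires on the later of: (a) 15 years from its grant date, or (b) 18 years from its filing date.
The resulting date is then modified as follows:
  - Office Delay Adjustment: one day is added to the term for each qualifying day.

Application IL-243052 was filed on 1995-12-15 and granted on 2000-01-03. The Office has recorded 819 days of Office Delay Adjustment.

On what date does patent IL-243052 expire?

2017-04-01

(a) grant + 15 years → 3 January 2015.
(b) filing + 18 years → 15 December 2013.
Later of the two: 3 January 2015.
Office Delay Adjustment: +819 days → 1 April 2017.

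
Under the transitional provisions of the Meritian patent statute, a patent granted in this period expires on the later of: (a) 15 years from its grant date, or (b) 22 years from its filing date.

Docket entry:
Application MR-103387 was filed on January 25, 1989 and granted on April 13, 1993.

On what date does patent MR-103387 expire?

(a) grant + 15 years → 13 April 2008.
(b) filing + 22 years → 25 January 2011.
Later of the two: 25 January 2011.

2011-01-25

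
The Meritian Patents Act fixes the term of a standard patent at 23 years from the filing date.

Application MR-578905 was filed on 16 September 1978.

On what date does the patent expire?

Filing date + 23 years → 16 September 2001.

September 16, 2001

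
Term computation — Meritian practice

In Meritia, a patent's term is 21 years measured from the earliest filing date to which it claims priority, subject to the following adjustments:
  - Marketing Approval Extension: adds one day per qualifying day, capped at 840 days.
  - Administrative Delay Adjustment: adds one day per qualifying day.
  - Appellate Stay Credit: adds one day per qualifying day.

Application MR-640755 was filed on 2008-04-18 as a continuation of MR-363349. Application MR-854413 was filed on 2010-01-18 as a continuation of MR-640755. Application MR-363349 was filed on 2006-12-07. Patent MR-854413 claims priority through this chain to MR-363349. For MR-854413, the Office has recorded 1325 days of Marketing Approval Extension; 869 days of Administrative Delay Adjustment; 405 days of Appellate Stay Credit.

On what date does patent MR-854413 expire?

2033-09-20

Earliest priority filing: 7 December 2006.
Base term: 7 December 2006 + 21 years → 7 December 2027.
Marketing Approval Extension: 1325 days claimed exceeds the 840-day cap, so +840 days → 26 March 2030.
Administrative Delay Adjustment: +869 days → 11 August 2032.
Appellate Stay Credit: +405 days → 20 September 2033.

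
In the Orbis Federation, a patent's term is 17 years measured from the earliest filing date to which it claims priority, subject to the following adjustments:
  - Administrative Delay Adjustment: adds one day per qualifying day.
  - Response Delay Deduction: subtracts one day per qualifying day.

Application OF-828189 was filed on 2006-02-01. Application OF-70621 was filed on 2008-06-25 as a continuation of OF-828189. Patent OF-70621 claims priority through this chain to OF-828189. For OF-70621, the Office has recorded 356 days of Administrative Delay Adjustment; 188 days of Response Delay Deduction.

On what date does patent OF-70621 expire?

July 19, 2023

Earliest priority filing: 1 February 2006.
Base term: 1 February 2006 + 17 years → 1 February 2023.
Administrative Delay Adjustment: +356 days → 23 January 2024.
Response Delay Deduction: −188 days → 19 July 2023.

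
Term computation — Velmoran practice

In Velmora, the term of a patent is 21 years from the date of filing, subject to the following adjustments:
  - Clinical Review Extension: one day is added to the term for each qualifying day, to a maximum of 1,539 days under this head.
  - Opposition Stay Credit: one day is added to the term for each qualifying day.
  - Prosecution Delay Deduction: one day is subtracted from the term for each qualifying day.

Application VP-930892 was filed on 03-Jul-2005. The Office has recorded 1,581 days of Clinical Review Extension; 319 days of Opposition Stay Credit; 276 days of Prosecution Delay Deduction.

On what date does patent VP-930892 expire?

Base term: filing date + 21 years → 3 July 2026.
Clinical Review Extension: 1581 days claimed exceeds the 1539-day cap, so +1539 days → 19 September 2030.
Opposition Stay Credit: +319 days → 4 August 2031.
Prosecution Delay Deduction: −276 days → 1 November 2030.

2030-11-01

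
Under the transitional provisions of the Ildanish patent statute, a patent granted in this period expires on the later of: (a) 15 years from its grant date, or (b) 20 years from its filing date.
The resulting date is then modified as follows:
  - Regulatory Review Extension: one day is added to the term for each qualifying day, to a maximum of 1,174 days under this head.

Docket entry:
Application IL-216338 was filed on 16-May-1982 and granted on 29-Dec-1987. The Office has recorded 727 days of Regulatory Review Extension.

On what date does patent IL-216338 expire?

(a) grant + 15 years → 29 December 2002.
(b) filing + 20 years → 16 May 2002.
Later of the two: 29 December 2002.
Regulatory Review Extension: 727 days (within the 1174-day cap) → +727 days → 25 December 2004.

December 25, 2004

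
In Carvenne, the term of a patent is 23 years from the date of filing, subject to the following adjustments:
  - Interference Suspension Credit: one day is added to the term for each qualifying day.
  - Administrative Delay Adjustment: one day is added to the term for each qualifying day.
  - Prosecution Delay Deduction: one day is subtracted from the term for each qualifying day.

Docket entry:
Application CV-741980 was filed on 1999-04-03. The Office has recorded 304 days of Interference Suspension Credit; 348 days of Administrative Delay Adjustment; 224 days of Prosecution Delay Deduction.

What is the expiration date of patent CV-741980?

Base term: filing date + 23 years → 3 April 2022.
Interference Suspension Credit: +304 days → 1 February 2023.
Administrative Delay Adjustment: +348 days → 15 January 2024.
Prosecution Delay Deduction: −224 days → 5 June 2023.

June 5, 2023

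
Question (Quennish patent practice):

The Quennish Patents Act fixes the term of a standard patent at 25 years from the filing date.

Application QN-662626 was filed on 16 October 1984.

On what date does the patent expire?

2009-10-16

Filing date + 25 years → 16 October 2009.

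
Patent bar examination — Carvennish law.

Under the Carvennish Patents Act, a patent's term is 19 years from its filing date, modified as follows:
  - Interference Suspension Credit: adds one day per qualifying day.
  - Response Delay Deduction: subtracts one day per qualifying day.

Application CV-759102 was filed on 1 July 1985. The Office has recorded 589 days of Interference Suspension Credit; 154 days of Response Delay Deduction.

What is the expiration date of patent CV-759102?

Base term: filing date + 19 years → 1 July 2004.
Interference Suspension Credit: +589 days → 10 February 2006.
Response Delay Deduction: −154 days → 9 September 2005.

2005-09-09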